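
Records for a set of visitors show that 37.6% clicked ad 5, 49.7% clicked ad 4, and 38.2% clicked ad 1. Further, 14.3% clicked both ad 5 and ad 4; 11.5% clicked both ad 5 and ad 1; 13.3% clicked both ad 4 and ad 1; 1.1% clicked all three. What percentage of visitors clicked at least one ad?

P(union) = 37.6 + 49.7 + 38.2 − 14.3 − 11.5 − 13.3 + 1.1 = 87.5%

87.5%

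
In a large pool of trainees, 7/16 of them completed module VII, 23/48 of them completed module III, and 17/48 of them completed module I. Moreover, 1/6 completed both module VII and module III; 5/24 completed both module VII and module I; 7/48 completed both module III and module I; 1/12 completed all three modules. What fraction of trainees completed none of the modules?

P(at least one) = 7/16 + 23/48 + 17/48 − 1/6 − 5/24 − 7/48 + 1/12 = 5/6
P(none) = 1 − 5/6 = 1/6

1/6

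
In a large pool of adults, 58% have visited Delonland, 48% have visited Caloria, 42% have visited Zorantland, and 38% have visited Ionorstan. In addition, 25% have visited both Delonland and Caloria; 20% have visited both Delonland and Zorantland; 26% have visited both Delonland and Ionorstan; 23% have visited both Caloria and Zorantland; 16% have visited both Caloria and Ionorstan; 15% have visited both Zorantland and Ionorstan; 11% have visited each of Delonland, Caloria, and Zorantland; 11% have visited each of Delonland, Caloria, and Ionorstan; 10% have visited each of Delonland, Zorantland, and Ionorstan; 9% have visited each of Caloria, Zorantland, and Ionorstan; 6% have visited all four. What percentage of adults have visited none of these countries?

P(union) = 58 + 48 + 42 + 38 − 25 − 20 − 26 − 23 − 16 − 15 + 11 + 11 + 10 + 9 − 6 = 96%
P(none) = 100% − 96% = 4%

4%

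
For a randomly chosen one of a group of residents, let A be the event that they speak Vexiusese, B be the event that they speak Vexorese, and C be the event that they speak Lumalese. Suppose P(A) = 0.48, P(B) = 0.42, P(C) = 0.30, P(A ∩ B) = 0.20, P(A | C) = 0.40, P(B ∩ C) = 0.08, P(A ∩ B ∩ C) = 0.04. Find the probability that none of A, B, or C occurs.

P(A ∩ C) = P(C)·P(A|C) = 0.30 × 0.40 = 0.12
Apply inclusion-exclusion:
P(A ∪ B ∪ C) = 0.48 + 0.42 + 0.30 − 0.20 − 0.12 − 0.08 + 0.04 = 0.84
P(none) = 1 − 0.84 = 0.16

0.16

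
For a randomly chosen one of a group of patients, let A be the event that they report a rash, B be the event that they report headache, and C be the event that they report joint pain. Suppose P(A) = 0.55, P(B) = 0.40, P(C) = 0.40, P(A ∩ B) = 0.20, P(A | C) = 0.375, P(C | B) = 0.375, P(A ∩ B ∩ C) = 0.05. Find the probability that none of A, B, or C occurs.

P(A ∩ C) = P(C)·P(A|C) = 0.40 × 0.375 = 0.15
P(B ∩ C) = P(B)·P(C|B) = 0.40 × 0.375 = 0.15
Using inclusion–exclusion:
P(A ∪ B ∪ C) = 0.55 + 0.40 + 0.40 − 0.20 − 0.15 − 0.15 + 0.05 = 0.90
P(none) = 1 − 0.90 = 0.10

0.10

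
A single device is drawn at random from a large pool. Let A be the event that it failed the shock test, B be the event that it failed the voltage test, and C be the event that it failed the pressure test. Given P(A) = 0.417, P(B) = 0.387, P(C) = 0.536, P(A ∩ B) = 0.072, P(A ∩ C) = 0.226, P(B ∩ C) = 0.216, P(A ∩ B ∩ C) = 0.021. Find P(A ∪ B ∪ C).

0.847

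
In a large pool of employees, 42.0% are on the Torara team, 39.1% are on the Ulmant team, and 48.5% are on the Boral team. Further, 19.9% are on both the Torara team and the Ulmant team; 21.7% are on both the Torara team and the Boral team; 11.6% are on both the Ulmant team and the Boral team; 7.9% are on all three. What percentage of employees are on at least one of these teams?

By inclusion–exclusion:
P(≥1) = 42.0 + 39.1 + 48.5 − 19.9 − 21.7 − 11.6 + 7.9 = 84.3%

84.3%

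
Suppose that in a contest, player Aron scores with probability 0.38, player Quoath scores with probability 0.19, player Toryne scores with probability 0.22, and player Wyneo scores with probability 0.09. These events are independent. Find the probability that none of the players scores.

P(none) = (1 − 0.38) × (1 − 0.19) × (1 − 0.22) × (1 − 0.09) = 0.62 × 0.81 × 0.78 × 0.91 = 0.35646156

0.35646156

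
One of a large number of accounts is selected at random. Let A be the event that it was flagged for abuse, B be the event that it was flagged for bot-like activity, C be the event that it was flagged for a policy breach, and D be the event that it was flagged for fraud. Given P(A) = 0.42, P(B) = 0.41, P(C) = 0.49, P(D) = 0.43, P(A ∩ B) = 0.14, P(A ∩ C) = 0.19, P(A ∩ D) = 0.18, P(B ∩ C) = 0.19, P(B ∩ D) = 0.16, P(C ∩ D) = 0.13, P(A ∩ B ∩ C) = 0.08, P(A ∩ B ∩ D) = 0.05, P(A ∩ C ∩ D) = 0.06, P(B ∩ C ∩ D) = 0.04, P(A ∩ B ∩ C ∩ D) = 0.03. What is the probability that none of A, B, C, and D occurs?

P(A ∪ B ∪ C ∪ D) = 0.42 + 0.41 + 0.49 + 0.43 − 0.14 − 0.19 − 0.18 − 0.19 − 0.16 − 0.13 + 0.08 + 0.05 + 0.06 + 0.04 − 0.03 = 0.96
P(none) = 1 − 0.96 = 0.04

0.04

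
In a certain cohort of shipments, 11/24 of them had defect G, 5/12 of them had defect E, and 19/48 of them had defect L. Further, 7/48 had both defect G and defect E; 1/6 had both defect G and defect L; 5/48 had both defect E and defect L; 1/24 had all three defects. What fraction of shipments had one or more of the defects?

43/48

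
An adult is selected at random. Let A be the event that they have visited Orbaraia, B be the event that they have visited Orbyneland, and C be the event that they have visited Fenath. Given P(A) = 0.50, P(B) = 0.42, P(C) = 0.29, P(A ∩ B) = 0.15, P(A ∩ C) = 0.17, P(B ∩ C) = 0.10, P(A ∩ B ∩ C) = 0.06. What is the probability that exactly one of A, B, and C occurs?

0.55

P(exactly one) = 0.50 + 0.42 + 0.29 − 2·0.15 − 2·0.17 − 2·0.10 + 3·0.06 = 0.55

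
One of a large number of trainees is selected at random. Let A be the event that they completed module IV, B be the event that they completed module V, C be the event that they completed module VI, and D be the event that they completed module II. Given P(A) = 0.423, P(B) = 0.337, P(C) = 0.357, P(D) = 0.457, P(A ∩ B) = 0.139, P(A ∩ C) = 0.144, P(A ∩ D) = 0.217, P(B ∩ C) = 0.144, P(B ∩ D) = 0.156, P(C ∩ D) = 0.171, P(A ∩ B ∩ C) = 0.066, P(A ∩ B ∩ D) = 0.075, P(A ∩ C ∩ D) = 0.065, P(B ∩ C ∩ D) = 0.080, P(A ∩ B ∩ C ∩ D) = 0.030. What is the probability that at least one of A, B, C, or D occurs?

By inclusion–exclusion:
P(A ∪ B ∪ C ∪ D) = 0.423 + 0.337 + 0.357 + 0.457 − 0.139 − 0.144 − 0.217 − 0.144 − 0.156 − 0.171 + 0.066 + 0.075 + 0.065 + 0.080 − 0.030 = 0.859

0.859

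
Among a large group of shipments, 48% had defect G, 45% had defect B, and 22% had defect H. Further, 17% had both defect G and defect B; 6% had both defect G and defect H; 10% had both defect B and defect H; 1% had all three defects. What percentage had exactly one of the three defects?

52%

P(exactly one) = 48 + 45 + 22 − 2·17 − 2·6 − 2·10 + 3·1 = 52%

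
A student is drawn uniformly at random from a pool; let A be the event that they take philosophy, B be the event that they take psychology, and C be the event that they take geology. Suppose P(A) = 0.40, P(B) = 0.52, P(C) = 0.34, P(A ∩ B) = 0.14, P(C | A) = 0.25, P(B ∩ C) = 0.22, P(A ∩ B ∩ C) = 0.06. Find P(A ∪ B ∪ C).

0.86

P(A ∩ C) = P(A)·P(C|A) = 0.40 × 0.25 = 0.10
Apply inclusion-exclusion:
P(A ∪ B ∪ C) = 0.40 + 0.52 + 0.34 − 0.14 − 0.10 − 0.22 + 0.06 = 0.86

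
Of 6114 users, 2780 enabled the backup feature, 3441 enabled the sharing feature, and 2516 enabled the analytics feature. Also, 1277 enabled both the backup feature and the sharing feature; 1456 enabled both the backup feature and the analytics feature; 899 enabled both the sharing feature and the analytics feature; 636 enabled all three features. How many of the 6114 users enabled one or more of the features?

N(≥1) = 2780 + 3441 + 2516 − 1277 − 1456 − 899 + 636 = 5741

5741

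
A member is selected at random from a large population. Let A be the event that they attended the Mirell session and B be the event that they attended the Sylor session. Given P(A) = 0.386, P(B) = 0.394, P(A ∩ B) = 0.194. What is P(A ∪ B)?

0.586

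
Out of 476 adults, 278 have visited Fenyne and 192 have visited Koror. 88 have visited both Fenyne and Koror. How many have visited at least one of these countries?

382

Using inclusion–exclusion:
|union| = 278 + 192 − 88 = 382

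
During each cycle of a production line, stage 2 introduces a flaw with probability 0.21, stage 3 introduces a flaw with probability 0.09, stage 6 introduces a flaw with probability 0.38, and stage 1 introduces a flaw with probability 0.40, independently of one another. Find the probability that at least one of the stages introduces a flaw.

0.7325692

Since the events are independent, P(none) is the product of the individual non-occurrence probabilities.
P(none) = (1 − 0.21) × (1 − 0.09) × (1 − 0.38) × (1 − 0.40) = 0.79 × 0.91 × 0.62 × 0.60 = 0.2674308
P(at least one) = 1 − 0.2674308 = 0.7325692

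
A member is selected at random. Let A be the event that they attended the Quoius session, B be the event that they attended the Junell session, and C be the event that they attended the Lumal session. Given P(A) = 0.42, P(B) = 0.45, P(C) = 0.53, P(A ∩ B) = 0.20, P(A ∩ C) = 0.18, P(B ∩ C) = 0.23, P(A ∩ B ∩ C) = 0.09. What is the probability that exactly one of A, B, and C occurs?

0.45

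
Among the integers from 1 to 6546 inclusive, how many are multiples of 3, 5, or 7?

⌊6546/3⌋ + ⌊6546/5⌋ + ⌊6546/7⌋ − ⌊6546/15⌋ − ⌊6546/21⌋ − ⌊6546/35⌋ + ⌊6546/105⌋ = 2182 + 1309 + 935 − 436 − 311 − 187 + 62 = 3554

3554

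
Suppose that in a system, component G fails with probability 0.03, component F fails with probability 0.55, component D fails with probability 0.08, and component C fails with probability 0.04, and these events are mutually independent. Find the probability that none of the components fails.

P(none) = (1 − 0.03) × (1 − 0.55) × (1 − 0.08) × (1 − 0.04) = 0.97 × 0.45 × 0.92 × 0.96 = 0.3855168

0.3855168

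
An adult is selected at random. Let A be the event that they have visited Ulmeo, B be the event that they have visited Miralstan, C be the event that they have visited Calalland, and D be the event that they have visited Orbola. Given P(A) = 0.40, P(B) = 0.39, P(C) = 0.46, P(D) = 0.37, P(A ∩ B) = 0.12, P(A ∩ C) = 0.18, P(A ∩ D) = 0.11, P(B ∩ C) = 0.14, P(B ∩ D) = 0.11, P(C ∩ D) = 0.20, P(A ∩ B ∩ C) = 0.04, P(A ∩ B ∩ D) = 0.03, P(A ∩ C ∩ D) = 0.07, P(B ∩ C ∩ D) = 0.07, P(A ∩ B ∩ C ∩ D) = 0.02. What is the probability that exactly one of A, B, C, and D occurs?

0.45

P(exactly one) = 0.40 + 0.39 + 0.46 + 0.37 − 2·0.12 − 2·0.18 − 2·0.11 − 2·0.14 − 2·0.11 − 2·0.20 + 3·0.04 + 3·0.03 + 3·0.07 + 3·0.07 − 4·0.02 = 0.45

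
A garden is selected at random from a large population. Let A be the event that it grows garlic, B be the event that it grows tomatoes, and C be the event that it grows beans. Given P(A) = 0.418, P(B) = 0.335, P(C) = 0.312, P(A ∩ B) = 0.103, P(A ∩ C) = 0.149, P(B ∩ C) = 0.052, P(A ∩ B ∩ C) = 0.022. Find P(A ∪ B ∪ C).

0.783

Inclusion–exclusion gives
P(A ∪ B ∪ C) = 0.418 + 0.335 + 0.312 − 0.103 − 0.149 − 0.052 + 0.022 = 0.783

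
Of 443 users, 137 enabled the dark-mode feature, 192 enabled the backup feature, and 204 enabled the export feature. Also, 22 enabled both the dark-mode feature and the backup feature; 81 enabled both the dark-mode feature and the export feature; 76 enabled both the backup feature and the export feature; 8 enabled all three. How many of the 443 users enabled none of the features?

By inclusion–exclusion:
|union| = 137 + 192 + 204 − 22 − 81 − 76 + 8 = 362
None: 443 − 362 = 81

81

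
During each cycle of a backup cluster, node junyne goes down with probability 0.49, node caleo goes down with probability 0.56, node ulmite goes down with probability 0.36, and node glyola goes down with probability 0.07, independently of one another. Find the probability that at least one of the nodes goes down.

0.86643712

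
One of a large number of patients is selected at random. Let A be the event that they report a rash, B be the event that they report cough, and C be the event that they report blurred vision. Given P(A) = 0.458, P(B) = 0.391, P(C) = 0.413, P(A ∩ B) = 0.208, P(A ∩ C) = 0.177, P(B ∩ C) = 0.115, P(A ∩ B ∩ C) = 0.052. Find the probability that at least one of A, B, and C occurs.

P(A ∪ B ∪ C) = 0.458 + 0.391 + 0.413 − 0.208 − 0.177 − 0.115 + 0.052 = 0.814

0.814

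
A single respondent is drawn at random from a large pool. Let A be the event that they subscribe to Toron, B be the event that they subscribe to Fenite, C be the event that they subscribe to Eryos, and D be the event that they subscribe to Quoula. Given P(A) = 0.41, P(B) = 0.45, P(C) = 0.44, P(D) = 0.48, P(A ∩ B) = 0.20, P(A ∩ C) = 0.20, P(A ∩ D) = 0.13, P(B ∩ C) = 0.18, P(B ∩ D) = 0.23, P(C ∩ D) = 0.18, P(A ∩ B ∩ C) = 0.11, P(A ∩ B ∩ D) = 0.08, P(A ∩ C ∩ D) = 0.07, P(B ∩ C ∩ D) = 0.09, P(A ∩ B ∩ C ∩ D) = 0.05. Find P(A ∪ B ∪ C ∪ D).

0.96

P(A ∪ B ∪ C ∪ D) = 0.41 + 0.45 + 0.44 + 0.48 − 0.20 − 0.20 − 0.13 − 0.18 − 0.23 − 0.18 + 0.11 + 0.08 + 0.07 + 0.09 − 0.05 = 0.96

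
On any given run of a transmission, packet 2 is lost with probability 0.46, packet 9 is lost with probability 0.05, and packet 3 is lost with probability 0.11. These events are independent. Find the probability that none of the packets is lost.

Since the events are independent, P(none) is the product of the individual non-occurrence probabilities.
P(none) = (1 − 0.46) × (1 − 0.05) × (1 − 0.11) = 0.54 × 0.95 × 0.89 = 0.45657

0.45657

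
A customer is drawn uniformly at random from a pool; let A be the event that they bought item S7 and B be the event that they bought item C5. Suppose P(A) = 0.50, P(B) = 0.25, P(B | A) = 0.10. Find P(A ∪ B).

P(A ∩ B) = P(A)·P(B|A) = 0.50 × 0.10 = 0.05
By inclusion-exclusion,
P(A ∪ B) = 0.50 + 0.25 − 0.05 = 0.70

0.70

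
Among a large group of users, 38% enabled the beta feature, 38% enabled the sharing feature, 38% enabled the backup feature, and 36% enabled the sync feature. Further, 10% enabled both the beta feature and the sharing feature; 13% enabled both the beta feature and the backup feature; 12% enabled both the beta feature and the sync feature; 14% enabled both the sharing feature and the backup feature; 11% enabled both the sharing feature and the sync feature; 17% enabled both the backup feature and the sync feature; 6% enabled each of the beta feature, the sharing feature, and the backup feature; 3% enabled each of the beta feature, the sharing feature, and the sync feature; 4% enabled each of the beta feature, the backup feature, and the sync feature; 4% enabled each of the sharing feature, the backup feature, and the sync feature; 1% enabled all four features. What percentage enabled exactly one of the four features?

43%

Using the inclusion–exclusion count for exactly one event:
P(exactly one) = 38 + 38 + 38 + 36 − 2·10 − 2·13 − 2·12 − 2·14 − 2·11 − 2·17 + 3·6 + 3·3 + 3·4 + 3·4 − 4·1 = 43%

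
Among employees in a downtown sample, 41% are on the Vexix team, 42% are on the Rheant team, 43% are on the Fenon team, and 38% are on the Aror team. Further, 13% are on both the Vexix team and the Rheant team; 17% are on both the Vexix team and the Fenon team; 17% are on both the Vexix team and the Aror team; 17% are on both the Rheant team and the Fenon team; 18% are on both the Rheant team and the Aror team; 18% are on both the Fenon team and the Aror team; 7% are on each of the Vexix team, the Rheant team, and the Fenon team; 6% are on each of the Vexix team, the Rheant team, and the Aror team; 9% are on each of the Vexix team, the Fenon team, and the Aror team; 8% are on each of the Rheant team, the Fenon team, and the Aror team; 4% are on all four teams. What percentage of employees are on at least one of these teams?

Apply inclusion-exclusion:
P(union) = 41 + 42 + 43 + 38 − 13 − 17 − 17 − 17 − 18 − 18 + 7 + 6 + 9 + 8 − 4 = 90%

90%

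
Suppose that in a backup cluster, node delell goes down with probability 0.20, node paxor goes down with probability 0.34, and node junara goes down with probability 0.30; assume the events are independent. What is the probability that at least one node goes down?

P(none) = (1 − 0.20) × (1 − 0.34) × (1 − 0.30) = 0.80 × 0.66 × 0.70 = 0.3696
P(at least one) = 1 − 0.3696 = 0.6304

0.6304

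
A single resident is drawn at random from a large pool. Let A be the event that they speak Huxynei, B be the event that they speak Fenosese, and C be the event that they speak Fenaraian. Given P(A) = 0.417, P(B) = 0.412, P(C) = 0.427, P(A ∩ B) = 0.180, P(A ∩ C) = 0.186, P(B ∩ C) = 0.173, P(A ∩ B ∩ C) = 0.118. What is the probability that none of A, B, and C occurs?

0.165

P(A ∪ B ∪ C) = 0.417 + 0.412 + 0.427 − 0.180 − 0.186 − 0.173 + 0.118 = 0.835
P(none) = 1 − 0.835 = 0.165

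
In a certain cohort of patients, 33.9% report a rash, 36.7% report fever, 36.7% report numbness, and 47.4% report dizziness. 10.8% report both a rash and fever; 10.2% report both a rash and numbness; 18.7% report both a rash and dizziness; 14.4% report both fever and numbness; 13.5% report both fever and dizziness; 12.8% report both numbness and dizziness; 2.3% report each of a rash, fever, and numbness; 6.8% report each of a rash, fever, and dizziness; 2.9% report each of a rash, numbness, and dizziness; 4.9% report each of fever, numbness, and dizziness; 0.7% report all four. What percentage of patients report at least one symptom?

90.5%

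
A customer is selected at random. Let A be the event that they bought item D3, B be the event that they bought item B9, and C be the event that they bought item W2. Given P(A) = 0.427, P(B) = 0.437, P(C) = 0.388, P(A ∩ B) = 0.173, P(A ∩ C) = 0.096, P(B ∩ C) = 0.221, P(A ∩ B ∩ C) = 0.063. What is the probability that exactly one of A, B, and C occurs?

0.461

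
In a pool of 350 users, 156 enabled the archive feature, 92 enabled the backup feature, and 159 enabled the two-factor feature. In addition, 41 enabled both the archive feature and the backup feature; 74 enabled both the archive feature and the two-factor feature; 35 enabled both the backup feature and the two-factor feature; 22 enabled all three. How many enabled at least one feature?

By inclusion-exclusion,
|at least one| = 156 + 92 + 159 − 41 − 74 − 35 + 22 = 279

279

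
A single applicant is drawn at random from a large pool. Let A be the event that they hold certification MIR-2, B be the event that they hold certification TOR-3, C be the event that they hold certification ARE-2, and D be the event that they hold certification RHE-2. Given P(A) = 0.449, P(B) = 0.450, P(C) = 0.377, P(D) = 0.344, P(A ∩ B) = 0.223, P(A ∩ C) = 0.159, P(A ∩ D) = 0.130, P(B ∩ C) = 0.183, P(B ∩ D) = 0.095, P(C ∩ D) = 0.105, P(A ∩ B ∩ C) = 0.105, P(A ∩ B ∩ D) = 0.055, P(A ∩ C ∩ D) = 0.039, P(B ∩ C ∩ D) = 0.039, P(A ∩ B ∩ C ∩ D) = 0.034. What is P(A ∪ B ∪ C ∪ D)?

0.929

Using inclusion–exclusion:
P(A ∪ B ∪ C ∪ D) = 0.449 + 0.450 + 0.377 + 0.344 − 0.223 − 0.159 − 0.130 − 0.183 − 0.095 − 0.105 + 0.105 + 0.055 + 0.039 + 0.039 − 0.034 = 0.929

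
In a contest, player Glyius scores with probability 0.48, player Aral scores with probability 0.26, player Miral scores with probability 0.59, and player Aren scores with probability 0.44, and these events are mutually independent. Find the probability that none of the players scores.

P(none) = (1 − 0.48) × (1 − 0.26) × (1 − 0.59) × (1 − 0.44) = 0.52 × 0.74 × 0.41 × 0.56 = 0.08835008

0.08835008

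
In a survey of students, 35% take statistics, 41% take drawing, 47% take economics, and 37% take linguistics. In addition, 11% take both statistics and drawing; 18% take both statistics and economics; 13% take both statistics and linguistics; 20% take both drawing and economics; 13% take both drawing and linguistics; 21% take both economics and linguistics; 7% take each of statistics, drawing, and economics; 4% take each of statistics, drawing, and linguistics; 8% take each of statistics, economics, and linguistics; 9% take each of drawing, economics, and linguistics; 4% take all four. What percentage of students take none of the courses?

P(≥1) = 35 + 41 + 47 + 37 − 11 − 18 − 13 − 20 − 13 − 21 + 7 + 4 + 8 + 9 − 4 = 88%
P(none) = 100% − 88% = 12%

12%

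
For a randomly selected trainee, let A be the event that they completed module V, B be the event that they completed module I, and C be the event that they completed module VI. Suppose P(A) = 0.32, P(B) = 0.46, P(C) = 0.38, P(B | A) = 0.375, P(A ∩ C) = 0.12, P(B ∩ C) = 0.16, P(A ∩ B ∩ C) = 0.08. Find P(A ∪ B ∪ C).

0.84

P(A ∩ B) = P(A)·P(B|A) = 0.32 × 0.375 = 0.12
By inclusion-exclusion,
P(A ∪ B ∪ C) = 0.32 + 0.46 + 0.38 − 0.12 − 0.12 − 0.16 + 0.08 = 0.84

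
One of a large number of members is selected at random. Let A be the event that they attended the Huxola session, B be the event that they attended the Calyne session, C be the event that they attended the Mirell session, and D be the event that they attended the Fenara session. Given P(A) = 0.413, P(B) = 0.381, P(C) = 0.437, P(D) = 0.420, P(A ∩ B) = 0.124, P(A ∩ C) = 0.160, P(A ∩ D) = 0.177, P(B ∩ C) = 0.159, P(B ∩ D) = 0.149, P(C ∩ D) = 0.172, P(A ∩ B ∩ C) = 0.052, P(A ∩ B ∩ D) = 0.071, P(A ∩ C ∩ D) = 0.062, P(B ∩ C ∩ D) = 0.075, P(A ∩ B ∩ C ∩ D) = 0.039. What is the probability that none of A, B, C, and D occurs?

0.069

P(A ∪ B ∪ C ∪ D) = 0.413 + 0.381 + 0.437 + 0.420 − 0.124 − 0.160 − 0.177 − 0.159 − 0.149 − 0.172 + 0.052 + 0.071 + 0.062 + 0.075 − 0.039 = 0.931
P(none) = 1 − 0.931 = 0.069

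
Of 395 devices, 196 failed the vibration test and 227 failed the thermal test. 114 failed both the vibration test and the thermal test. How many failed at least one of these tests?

309

Using inclusion–exclusion:
N(≥1) = 196 + 227 − 114 = 309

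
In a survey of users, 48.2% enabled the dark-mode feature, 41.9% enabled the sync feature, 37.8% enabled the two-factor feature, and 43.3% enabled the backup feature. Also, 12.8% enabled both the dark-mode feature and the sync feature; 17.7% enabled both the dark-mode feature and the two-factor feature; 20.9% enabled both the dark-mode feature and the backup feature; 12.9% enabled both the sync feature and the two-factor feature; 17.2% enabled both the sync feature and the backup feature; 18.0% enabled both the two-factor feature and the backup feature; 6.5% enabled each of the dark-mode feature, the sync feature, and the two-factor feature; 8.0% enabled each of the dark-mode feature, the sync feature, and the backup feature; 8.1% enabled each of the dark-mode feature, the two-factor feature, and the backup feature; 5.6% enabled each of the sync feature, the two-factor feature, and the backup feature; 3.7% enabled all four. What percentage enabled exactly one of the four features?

P(exactly one) = 48.2 + 41.9 + 37.8 + 43.3 − 2·12.8 − 2·17.7 − 2·20.9 − 2·12.9 − 2·17.2 − 2·18.0 + 3·6.5 + 3·8.0 + 3·8.1 + 3·5.6 − 4·3.7 = 42.0%

42.0%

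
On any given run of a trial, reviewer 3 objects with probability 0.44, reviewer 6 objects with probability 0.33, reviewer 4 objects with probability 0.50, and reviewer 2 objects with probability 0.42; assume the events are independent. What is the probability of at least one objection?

P(none) = (1 − 0.44) × (1 − 0.33) × (1 − 0.50) × (1 − 0.42) = 0.56 × 0.67 × 0.50 × 0.58 = 0.108808
P(at least one) = 1 − 0.108808 = 0.891192

0.891192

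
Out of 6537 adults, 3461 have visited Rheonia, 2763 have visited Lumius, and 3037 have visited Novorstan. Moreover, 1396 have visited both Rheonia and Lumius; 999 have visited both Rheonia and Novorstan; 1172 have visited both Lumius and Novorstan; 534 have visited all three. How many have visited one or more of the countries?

|union| = 3461 + 2763 + 3037 − 1396 − 999 − 1172 + 534 = 6228

6228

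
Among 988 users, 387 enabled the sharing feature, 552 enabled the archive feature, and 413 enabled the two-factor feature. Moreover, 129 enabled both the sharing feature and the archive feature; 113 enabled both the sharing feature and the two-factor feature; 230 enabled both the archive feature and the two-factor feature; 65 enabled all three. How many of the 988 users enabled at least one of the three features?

945

N(≥1) = 387 + 552 + 413 − 129 − 113 − 230 + 65 = 945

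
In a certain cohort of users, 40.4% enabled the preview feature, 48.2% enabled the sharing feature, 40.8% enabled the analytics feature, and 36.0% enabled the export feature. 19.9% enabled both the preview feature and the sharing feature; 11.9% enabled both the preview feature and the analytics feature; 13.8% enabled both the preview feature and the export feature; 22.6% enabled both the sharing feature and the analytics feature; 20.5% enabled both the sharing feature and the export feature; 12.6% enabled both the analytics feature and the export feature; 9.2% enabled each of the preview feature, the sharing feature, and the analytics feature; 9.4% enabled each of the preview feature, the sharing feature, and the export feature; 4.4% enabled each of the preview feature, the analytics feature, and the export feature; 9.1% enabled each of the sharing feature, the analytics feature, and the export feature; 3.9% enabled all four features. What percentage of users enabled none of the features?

By inclusion-exclusion,
P(≥1) = 40.4 + 48.2 + 40.8 + 36.0 − 19.9 − 11.9 − 13.8 − 22.6 − 20.5 − 12.6 + 9.2 + 9.4 + 4.4 + 9.1 − 3.9 = 92.3%
P(none) = 100% − 92.3% = 7.7%

7.7%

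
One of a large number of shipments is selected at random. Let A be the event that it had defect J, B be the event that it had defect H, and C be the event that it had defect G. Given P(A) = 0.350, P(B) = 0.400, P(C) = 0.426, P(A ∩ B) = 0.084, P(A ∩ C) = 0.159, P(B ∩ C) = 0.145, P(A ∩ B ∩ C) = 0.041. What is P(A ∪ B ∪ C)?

Using inclusion–exclusion:
P(A ∪ B ∪ C) = 0.350 + 0.400 + 0.426 − 0.084 − 0.159 − 0.145 + 0.041 = 0.829

0.829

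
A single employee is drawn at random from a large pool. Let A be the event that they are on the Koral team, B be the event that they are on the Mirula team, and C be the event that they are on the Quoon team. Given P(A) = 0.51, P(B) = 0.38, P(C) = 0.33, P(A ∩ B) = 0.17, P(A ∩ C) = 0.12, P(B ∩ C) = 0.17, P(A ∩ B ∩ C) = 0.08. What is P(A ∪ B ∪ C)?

Apply inclusion-exclusion:
P(A ∪ B ∪ C) = 0.51 + 0.38 + 0.33 − 0.17 − 0.12 − 0.17 + 0.08 = 0.84

0.84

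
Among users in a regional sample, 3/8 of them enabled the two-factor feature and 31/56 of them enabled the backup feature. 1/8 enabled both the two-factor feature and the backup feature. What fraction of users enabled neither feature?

11/56

By inclusion-exclusion,
P(union) = 3/8 + 31/56 − 1/8 = 45/56
P(none) = 1 − 45/56 = 11/56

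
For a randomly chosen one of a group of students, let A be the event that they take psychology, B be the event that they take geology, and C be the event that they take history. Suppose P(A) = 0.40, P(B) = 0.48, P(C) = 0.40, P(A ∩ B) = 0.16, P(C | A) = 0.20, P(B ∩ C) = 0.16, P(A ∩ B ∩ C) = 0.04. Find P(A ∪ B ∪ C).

P(A ∩ C) = P(A)·P(C|A) = 0.40 × 0.20 = 0.08
P(A ∪ B ∪ C) = 0.40 + 0.48 + 0.40 − 0.16 − 0.08 − 0.16 + 0.04 = 0.92

0.92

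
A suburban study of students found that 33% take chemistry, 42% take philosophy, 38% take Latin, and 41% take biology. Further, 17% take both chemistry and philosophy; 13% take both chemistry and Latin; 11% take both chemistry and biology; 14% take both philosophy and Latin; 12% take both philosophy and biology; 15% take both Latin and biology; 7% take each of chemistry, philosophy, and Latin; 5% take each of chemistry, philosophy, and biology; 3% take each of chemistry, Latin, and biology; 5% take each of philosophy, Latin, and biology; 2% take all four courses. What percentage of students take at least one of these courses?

Apply inclusion-exclusion:
P(≥1) = 33 + 42 + 38 + 41 − 17 − 13 − 11 − 14 − 12 − 15 + 7 + 5 + 3 + 5 − 2 = 90%

90%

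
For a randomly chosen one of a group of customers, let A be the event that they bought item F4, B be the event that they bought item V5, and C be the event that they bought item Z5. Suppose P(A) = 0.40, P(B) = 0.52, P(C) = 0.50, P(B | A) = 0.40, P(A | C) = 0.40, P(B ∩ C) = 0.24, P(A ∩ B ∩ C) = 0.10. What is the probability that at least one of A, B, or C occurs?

0.92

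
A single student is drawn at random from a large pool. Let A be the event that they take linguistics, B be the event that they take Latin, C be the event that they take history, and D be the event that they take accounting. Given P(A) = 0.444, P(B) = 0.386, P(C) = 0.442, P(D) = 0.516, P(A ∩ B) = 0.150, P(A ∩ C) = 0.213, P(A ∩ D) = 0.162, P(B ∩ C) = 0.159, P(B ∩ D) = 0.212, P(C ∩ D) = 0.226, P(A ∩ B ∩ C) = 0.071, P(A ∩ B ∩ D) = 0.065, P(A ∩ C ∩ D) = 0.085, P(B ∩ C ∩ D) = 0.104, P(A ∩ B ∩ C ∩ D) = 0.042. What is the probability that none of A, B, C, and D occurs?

Inclusion–exclusion gives
P(A ∪ B ∪ C ∪ D) = 0.444 + 0.386 + 0.442 + 0.516 − 0.150 − 0.213 − 0.162 − 0.159 − 0.212 − 0.226 + 0.071 + 0.065 + 0.085 + 0.104 − 0.042 = 0.949
P(none) = 1 − 0.949 = 0.051

0.051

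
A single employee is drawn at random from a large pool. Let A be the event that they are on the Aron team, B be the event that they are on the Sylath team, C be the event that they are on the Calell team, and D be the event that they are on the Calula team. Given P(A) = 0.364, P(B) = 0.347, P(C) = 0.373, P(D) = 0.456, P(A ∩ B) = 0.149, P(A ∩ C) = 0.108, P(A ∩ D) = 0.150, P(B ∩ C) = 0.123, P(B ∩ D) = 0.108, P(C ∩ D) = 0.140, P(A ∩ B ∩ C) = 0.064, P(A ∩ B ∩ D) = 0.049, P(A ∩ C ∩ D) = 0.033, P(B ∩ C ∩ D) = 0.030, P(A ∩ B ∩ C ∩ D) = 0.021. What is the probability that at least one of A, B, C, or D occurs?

P(A ∪ B ∪ C ∪ D) = 0.364 + 0.347 + 0.373 + 0.456 − 0.149 − 0.108 − 0.150 − 0.123 − 0.108 − 0.140 + 0.064 + 0.049 + 0.033 + 0.030 − 0.021 = 0.917

0.917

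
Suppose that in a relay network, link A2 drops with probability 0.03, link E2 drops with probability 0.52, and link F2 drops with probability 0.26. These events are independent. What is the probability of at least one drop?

P(none) = (1 − 0.03) × (1 − 0.52) × (1 − 0.26) = 0.97 × 0.48 × 0.74 = 0.344544
P(at least one) = 1 − 0.344544 = 0.655456

0.655456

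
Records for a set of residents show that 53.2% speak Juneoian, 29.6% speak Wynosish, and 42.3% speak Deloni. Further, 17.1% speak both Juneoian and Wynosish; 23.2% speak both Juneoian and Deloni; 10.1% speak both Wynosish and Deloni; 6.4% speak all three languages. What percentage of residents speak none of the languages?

18.9%

P(≥1) = 53.2 + 29.6 + 42.3 − 17.1 − 23.2 − 10.1 + 6.4 = 81.1%
P(none) = 100% − 81.1% = 18.9%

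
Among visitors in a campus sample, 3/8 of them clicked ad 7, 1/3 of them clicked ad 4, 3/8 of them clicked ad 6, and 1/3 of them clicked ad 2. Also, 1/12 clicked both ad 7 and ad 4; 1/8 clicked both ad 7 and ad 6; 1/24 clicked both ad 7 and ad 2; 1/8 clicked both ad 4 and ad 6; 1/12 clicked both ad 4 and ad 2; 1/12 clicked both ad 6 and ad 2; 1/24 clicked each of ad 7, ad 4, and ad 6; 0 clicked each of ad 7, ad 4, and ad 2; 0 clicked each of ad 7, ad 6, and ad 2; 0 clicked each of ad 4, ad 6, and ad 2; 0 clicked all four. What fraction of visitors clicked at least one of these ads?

11/12

Inclusion–exclusion gives
P(union) = 3/8 + 1/3 + 3/8 + 1/3 − 1/12 − 1/8 − 1/24 − 1/8 − 1/12 − 1/12 + 1/24 + 0 + 0 + 0 − 0 = 11/12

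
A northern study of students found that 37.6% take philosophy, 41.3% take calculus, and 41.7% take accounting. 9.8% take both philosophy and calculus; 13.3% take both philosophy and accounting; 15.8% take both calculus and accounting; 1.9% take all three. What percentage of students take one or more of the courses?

83.6%

Using inclusion–exclusion:
P(at least one) = 37.6 + 41.3 + 41.7 − 9.8 − 13.3 − 15.8 + 1.9 = 83.6%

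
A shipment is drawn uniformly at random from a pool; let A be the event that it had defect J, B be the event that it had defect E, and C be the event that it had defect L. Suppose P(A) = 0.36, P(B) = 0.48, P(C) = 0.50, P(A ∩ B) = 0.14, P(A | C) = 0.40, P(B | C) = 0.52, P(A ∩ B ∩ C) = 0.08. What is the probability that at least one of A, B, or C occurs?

0.82

P(A ∩ C) = P(C)·P(A|C) = 0.50 × 0.40 = 0.20
P(B ∩ C) = P(C)·P(B|C) = 0.50 × 0.52 = 0.26
P(A ∪ B ∪ C) = 0.36 + 0.48 + 0.50 − 0.14 − 0.20 − 0.26 + 0.08 = 0.82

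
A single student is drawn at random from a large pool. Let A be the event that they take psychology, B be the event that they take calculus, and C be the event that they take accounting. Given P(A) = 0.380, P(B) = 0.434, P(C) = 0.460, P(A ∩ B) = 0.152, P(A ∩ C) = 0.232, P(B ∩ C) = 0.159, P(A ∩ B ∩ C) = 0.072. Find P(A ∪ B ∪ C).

0.803

By inclusion-exclusion,
P(A ∪ B ∪ C) = 0.380 + 0.434 + 0.460 − 0.152 − 0.232 − 0.159 + 0.072 = 0.803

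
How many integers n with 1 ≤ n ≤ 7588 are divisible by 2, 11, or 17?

4342

By inclusion–exclusion:
3794 + 689 + 446 − 344 − 223 − 40 + 20 = 4342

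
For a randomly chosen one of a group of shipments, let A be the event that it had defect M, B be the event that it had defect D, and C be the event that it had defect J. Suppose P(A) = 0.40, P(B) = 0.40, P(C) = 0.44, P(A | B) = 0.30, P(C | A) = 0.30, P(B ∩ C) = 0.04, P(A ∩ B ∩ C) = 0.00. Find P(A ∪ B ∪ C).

P(A ∩ B) = P(B)·P(A|B) = 0.40 × 0.30 = 0.12
P(A ∩ C) = P(A)·P(C|A) = 0.40 × 0.30 = 0.12
P(A ∪ B ∪ C) = 0.40 + 0.40 + 0.44 − 0.12 − 0.12 − 0.04 + 0.00 = 0.96

0.96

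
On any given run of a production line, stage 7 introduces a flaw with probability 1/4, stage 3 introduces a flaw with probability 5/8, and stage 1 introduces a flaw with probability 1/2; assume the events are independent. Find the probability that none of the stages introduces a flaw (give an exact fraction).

9/64

Independence gives P(none) = ∏(1 − pᵢ).
P(none) = (1 − 1/4) × (1 − 5/8) × (1 − 1/2) = 3/4 × 3/8 × 1/2 = 9/64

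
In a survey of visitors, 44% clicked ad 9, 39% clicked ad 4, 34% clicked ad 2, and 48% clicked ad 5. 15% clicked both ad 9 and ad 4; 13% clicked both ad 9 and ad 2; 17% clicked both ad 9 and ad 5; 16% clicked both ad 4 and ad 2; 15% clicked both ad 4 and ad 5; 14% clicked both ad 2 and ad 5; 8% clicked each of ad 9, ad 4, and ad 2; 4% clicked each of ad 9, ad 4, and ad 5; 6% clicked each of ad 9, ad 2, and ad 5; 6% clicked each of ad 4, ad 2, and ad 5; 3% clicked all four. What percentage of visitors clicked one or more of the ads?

96%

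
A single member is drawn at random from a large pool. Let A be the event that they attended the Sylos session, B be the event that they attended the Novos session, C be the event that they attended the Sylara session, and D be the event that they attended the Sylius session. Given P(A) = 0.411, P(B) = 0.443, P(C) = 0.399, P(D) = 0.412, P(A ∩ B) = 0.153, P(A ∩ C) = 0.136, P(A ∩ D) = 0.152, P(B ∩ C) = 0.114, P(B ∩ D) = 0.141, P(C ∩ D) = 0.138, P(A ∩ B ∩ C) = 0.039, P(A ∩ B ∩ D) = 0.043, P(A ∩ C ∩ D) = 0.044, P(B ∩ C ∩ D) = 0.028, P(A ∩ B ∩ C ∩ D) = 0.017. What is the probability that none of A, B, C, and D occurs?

Apply inclusion-exclusion:
P(A ∪ B ∪ C ∪ D) = 0.411 + 0.443 + 0.399 + 0.412 − 0.153 − 0.136 − 0.152 − 0.114 − 0.141 − 0.138 + 0.039 + 0.043 + 0.044 + 0.028 − 0.017 = 0.968
P(none) = 1 − 0.968 = 0.032

0.032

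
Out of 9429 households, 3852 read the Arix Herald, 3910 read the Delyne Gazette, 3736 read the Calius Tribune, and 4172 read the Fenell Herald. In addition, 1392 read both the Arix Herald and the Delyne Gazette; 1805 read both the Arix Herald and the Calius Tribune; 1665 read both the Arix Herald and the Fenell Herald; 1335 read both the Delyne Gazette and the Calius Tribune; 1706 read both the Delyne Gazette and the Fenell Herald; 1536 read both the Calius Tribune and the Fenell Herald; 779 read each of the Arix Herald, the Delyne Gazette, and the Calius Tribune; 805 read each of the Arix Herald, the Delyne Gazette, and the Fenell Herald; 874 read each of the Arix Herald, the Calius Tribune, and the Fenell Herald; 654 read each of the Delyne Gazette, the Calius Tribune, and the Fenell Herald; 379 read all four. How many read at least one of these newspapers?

8964

Inclusion–exclusion gives
|union| = 3852 + 3910 + 3736 + 4172 − 1392 − 1805 − 1665 − 1335 − 1706 − 1536 + 779 + 805 + 874 + 654 − 379 = 8964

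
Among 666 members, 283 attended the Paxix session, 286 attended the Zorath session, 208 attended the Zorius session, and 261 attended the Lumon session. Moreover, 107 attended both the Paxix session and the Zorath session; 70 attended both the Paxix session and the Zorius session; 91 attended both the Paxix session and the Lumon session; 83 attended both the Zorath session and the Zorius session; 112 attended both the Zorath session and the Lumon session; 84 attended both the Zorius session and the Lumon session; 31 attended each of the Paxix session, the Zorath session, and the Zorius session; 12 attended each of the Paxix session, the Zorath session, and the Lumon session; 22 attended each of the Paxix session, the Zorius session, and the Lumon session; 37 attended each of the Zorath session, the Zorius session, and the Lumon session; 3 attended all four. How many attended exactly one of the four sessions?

|exactly one| = 283 + 286 + 208 + 261 − 2·107 − 2·70 − 2·91 − 2·83 − 2·112 − 2·84 + 3·31 + 3·12 + 3·22 + 3·37 − 4·3 = 238

238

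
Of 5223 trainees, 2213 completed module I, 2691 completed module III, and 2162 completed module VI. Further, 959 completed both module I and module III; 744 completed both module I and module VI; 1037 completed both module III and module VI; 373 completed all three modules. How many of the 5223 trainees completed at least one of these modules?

By inclusion-exclusion,
|at least one| = 2213 + 2691 + 2162 − 959 − 744 − 1037 + 373 = 4699

4699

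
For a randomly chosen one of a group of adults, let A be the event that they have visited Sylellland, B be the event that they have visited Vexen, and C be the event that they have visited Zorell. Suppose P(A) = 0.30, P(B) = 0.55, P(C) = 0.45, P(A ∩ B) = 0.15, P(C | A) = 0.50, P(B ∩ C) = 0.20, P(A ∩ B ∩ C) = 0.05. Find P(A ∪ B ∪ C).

0.85

P(A ∩ C) = P(A)·P(C|A) = 0.30 × 0.50 = 0.15
P(A ∪ B ∪ C) = 0.30 + 0.55 + 0.45 − 0.15 − 0.15 − 0.20 + 0.05 = 0.85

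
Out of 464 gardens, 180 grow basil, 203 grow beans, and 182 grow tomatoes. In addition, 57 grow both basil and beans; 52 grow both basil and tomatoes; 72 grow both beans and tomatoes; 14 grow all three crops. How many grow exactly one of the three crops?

245

By inclusion–exclusion (exactly-one form):
N(exactly one) = 180 + 203 + 182 − 2·57 − 2·52 − 2·72 + 3·14 = 245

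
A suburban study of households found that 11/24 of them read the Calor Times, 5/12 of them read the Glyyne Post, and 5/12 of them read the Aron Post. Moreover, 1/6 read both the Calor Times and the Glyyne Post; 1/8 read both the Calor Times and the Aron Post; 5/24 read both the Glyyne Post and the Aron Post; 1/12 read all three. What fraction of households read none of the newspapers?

P(union) = 11/24 + 5/12 + 5/12 − 1/6 − 1/8 − 5/24 + 1/12 = 7/8
P(none) = 1 − 7/8 = 1/8

1/8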